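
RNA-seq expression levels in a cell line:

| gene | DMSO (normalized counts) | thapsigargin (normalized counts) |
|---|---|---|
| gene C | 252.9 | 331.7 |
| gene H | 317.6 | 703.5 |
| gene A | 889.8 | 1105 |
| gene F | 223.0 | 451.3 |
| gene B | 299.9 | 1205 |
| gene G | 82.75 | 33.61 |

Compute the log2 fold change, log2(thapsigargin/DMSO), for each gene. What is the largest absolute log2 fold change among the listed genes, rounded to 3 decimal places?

log2(331.7/252.9) = 0.391  (gene C)
log2(703.5/317.6) = 1.147  (gene H)
log2(1105/889.8) = 0.312  (gene A)
log2(451.3/223.0) = 1.017  (gene F)
log2(1205/299.9) = 2.006  (gene B)
log2(33.61/82.75) = -1.300  (gene G)
The largest magnitude belongs to gene B.

2.006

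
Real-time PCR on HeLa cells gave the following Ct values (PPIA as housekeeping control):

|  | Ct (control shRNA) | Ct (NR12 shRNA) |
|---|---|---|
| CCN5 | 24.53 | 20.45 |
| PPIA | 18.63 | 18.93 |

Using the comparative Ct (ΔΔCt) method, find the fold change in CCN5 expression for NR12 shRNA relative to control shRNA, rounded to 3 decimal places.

ΔCt(control shRNA) = 24.530 − 18.630 = 5.900
ΔCt(NR12 shRNA) = 20.450 − 18.930 = 1.520
ΔΔCt = 1.520 − 5.900 = -4.380
Fold change = 2^(−(-4.380)) = 2^4.380 = 20.8215

20.821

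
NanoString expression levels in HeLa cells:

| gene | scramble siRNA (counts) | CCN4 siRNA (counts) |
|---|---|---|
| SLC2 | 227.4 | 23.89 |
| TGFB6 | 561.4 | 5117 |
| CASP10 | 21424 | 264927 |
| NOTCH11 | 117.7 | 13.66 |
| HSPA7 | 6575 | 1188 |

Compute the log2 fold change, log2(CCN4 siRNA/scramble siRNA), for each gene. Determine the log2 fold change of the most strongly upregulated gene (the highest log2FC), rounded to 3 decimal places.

log2(23.89/227.4) = -3.251  (SLC2)
log2(5117/561.4) = 3.188  (TGFB6)
log2(264927/21424) = 3.628  (CASP10)
log2(13.66/117.7) = -3.107  (NOTCH11)
log2(1188/6575) = -2.468  (HSPA7)
CASP10 is most strongly upregulated.

3.628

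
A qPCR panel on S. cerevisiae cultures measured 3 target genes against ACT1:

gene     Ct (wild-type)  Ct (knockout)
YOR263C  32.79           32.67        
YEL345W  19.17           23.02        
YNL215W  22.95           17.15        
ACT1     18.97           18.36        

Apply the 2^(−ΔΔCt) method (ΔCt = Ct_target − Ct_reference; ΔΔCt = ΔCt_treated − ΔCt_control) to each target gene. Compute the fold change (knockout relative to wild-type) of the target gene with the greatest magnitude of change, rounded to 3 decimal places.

YOR263C: ΔΔCt = (32.67−18.36) − (32.79−18.97) = 14.31 − 13.82 = 0.49; fold change = 2^-0.49 = 0.712
YEL345W: ΔΔCt = (23.02−18.36) − (19.17−18.97) = 4.66 − 0.20 = 4.46; fold change = 2^-4.46 = 0.045
YNL215W: ΔΔCt = (17.15−18.36) − (22.95−18.97) = -1.21 − 3.98 = -5.19; fold change = 2^5.19 = 36.504
YNL215W has the largest |ΔΔCt| = 5.19.

36.504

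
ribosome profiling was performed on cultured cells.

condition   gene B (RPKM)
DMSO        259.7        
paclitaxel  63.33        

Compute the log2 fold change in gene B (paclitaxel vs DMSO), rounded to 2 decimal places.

Fold change = 63.33 / 259.7 = 0.2439
log2(0.2439) = -2.036

-2.04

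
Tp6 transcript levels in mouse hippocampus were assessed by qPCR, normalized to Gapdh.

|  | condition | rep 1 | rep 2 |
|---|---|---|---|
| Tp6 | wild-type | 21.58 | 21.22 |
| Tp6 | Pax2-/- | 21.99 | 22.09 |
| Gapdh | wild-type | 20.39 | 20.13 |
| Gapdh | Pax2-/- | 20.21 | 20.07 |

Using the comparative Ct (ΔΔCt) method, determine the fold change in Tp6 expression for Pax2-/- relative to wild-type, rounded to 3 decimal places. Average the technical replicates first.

0.590

Mean Ct: Tp6 wild-type 21.400; Tp6 Pax2-/- 22.040; Gapdh wild-type 20.260; Gapdh Pax2-/- 20.140
ΔCt(wild-type) = 21.400 − 20.260 = 1.140
ΔCt(Pax2-/-) = 22.040 − 20.140 = 1.900
ΔΔCt = 1.900 − 1.140 = 0.760
Fold change = 2^(−0.760) = 0.5905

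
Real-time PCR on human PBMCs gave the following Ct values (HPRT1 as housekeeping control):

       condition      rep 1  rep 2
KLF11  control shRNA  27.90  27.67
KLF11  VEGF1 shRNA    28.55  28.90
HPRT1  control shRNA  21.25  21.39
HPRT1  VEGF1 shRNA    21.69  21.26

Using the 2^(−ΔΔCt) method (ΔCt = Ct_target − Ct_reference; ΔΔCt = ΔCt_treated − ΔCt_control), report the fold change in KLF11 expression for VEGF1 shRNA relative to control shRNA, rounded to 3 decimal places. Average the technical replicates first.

Mean Ct: KLF11 control shRNA 27.785; KLF11 VEGF1 shRNA 28.725; HPRT1 control shRNA 21.320; HPRT1 VEGF1 shRNA 21.475
ΔCt(control shRNA) = 27.785 − 21.320 = 6.465
ΔCt(VEGF1 shRNA) = 28.725 − 21.475 = 7.250
ΔΔCt = 7.250 − 6.465 = 0.785
Fold change = 2^(−0.785) = 0.5804

0.580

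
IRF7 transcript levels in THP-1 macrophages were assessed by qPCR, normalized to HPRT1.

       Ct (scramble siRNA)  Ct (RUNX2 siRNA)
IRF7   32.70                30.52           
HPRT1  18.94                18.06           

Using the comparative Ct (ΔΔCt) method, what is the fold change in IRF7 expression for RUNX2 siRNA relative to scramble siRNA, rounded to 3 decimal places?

ΔCt(scramble siRNA) = 32.700 − 18.940 = 13.760
ΔCt(RUNX2 siRNA) = 30.520 − 18.060 = 12.460
ΔΔCt = 12.460 − 13.760 = -1.300
Fold change = 2^(−(-1.300)) = 2^1.300 = 2.4623

2.462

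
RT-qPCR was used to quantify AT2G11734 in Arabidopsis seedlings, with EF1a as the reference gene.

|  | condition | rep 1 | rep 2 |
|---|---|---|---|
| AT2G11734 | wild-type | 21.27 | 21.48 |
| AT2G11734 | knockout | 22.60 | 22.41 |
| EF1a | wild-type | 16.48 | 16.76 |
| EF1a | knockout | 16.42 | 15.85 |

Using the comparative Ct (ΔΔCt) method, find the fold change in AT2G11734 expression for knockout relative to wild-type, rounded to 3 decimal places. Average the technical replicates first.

Mean Ct: AT2G11734 wild-type 21.375; AT2G11734 knockout 22.505; EF1a wild-type 16.620; EF1a knockout 16.135
ΔCt(wild-type) = 21.375 − 16.620 = 4.755
ΔCt(knockout) = 22.505 − 16.135 = 6.370
ΔΔCt = 6.370 − 4.755 = 1.615
Fold change = 2^(−1.615) = 0.3265

0.326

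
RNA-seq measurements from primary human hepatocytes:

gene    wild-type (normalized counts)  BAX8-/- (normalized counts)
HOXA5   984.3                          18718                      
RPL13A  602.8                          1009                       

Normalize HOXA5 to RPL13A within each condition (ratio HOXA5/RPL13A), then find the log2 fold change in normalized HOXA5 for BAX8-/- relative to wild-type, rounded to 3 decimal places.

3.506

HOXA5/RPL13A (wild-type) = 984.3 / 602.8 = 1.6329
HOXA5/RPL13A (BAX8-/-) = 18718 / 1009 = 18.551
Fold change = 18.551 / 1.6329 = 11.3609
log2(11.3609) = 3.5060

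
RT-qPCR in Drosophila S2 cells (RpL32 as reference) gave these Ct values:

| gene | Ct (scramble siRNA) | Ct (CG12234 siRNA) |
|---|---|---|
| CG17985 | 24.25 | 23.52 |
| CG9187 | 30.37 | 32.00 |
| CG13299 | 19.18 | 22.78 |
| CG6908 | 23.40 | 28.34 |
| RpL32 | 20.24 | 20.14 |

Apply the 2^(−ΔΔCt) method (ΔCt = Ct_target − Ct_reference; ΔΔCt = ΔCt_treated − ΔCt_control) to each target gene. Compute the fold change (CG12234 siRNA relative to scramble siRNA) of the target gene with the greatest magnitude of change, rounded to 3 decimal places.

CG17985: ΔΔCt = (23.52−20.14) − (24.25−20.24) = 3.38 − 4.01 = -0.63; fold change = 2^0.63 = 1.548
CG9187: ΔΔCt = (32.00−20.14) − (30.37−20.24) = 11.86 − 10.13 = 1.73; fold change = 2^-1.73 = 0.301
CG13299: ΔΔCt = (22.78−20.14) − (19.18−20.24) = 2.64 − (-1.06) = 3.70; fold change = 2^-3.70 = 0.077
CG6908: ΔΔCt = (28.34−20.14) − (23.40−20.24) = 8.20 − 3.16 = 5.04; fold change = 2^-5.04 = 0.030
CG6908 has the largest |ΔΔCt| = 5.04.

0.030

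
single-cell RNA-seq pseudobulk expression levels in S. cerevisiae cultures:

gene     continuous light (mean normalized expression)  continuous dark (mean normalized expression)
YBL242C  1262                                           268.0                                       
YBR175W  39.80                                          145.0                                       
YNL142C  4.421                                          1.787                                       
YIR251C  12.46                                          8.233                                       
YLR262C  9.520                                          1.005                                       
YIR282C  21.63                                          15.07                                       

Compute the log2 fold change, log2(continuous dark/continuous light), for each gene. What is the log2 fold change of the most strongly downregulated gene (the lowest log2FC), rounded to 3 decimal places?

-3.244

log2(268.0/1262) = -2.235  (YBL242C)
log2(145.0/39.80) = 1.865  (YBR175W)
log2(1.787/4.421) = -1.307  (YNL142C)
log2(8.233/12.46) = -0.598  (YIR251C)
log2(1.005/9.520) = -3.244  (YLR262C)
log2(15.07/21.63) = -0.521  (YIR282C)
YLR262C is most strongly downregulated.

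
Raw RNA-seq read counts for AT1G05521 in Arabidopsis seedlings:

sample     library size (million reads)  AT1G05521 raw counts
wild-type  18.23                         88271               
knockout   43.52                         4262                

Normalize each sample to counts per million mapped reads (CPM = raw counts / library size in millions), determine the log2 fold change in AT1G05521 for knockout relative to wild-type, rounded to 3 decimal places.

-5.628

CPM(wild-type) = 88271 / 18.23 = 4842.0735
CPM(knockout) = 4262 / 43.52 = 97.9320
Fold change = 97.9320 / 4842.0735 = 0.02023
log2(0.02023) = -5.6277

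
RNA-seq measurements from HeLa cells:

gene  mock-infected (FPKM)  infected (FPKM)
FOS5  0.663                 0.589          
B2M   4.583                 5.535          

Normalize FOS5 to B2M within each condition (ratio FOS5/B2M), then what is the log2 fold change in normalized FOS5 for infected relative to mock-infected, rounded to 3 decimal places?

FOS5/B2M (mock-infected) = 0.663 / 4.583 = 0.14467
FOS5/B2M (infected) = 0.589 / 5.535 = 0.10641
Fold change = 0.10641 / 0.14467 = 0.7356
log2(0.7356) = -0.4430

-0.443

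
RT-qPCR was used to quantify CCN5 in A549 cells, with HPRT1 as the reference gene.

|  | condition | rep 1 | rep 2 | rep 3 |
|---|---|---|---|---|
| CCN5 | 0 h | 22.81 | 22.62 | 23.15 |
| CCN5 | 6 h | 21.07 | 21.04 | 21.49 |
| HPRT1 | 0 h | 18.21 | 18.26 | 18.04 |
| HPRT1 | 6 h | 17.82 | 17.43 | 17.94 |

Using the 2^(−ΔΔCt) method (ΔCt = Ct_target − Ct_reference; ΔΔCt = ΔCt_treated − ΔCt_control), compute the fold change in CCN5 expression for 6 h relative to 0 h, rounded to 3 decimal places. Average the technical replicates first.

2.329

Mean Ct: CCN5 0 h 22.860; CCN5 6 h 21.200; HPRT1 0 h 18.170; HPRT1 6 h 17.730
ΔCt(0 h) = 22.860 − 18.170 = 4.690
ΔCt(6 h) = 21.200 − 17.730 = 3.470
ΔΔCt = 3.470 − 4.690 = -1.220
Fold change = 2^(−(-1.220)) = 2^1.220 = 2.3295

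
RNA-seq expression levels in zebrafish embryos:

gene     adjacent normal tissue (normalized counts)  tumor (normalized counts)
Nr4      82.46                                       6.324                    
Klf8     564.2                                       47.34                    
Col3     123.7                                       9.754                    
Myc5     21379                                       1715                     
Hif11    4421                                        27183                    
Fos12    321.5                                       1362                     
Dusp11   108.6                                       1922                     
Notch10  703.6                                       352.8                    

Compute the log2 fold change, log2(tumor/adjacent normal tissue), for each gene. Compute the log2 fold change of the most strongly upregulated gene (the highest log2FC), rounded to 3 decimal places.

log2(6.324/82.46) = -3.705  (Nr4)
log2(47.34/564.2) = -3.575  (Klf8)
log2(9.754/123.7) = -3.665  (Col3)
log2(1715/21379) = -3.640  (Myc5)
log2(27183/4421) = 2.620  (Hif11)
log2(1362/321.5) = 2.083  (Fos12)
log2(1922/108.6) = 4.146  (Dusp11)
log2(352.8/703.6) = -0.996  (Notch10)
Dusp11 is most strongly upregulated.

4.146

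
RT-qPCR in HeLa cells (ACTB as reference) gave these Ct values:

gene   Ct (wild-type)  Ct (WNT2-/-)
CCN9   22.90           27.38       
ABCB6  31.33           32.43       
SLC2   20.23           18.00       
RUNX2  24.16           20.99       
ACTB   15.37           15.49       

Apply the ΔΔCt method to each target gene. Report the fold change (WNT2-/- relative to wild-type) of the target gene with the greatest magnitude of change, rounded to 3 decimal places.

CCN9: ΔΔCt = (27.38−15.49) − (22.90−15.37) = 11.89 − 7.53 = 4.36; fold change = 2^-4.36 = 0.049
ABCB6: ΔΔCt = (32.43−15.49) − (31.33−15.37) = 16.94 − 15.96 = 0.98; fold change = 2^-0.98 = 0.507
SLC2: ΔΔCt = (18.00−15.49) − (20.23−15.37) = 2.51 − 4.86 = -2.35; fold change = 2^2.35 = 5.098
RUNX2: ΔΔCt = (20.99−15.49) − (24.16−15.37) = 5.50 − 8.79 = -3.29; fold change = 2^3.29 = 9.781
CCN9 has the largest |ΔΔCt| = 4.36.

0.049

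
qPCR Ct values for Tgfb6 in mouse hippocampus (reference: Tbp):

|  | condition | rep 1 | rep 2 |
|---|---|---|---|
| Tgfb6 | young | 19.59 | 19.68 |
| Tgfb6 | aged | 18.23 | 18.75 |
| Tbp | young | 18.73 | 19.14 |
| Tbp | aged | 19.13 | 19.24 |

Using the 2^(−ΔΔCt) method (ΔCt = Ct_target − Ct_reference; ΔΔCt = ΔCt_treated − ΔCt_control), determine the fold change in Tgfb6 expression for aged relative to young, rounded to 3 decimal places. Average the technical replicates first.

2.630

Mean Ct: Tgfb6 young 19.635; Tgfb6 aged 18.490; Tbp young 18.935; Tbp aged 19.185
ΔCt(young) = 19.635 − 18.935 = 0.700
ΔCt(aged) = 18.490 − 19.185 = -0.695
ΔΔCt = -0.695 − 0.700 = -1.395
Fold change = 2^(−(-1.395)) = 2^1.395 = 2.6299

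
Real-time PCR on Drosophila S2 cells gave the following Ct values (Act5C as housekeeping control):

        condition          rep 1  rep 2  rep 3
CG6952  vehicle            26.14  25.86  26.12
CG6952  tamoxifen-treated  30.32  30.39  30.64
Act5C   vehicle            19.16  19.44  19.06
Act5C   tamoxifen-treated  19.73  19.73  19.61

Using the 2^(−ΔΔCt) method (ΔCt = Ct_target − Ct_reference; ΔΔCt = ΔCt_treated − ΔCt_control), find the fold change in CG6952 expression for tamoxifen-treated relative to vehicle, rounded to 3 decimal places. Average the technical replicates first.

0.065

Mean Ct: CG6952 vehicle 26.040; CG6952 tamoxifen-treated 30.450; Act5C vehicle 19.220; Act5C tamoxifen-treated 19.690
ΔCt(vehicle) = 26.040 − 19.220 = 6.820
ΔCt(tamoxifen-treated) = 30.450 − 19.690 = 10.760
ΔΔCt = 10.760 − 6.820 = 3.940
Fold change = 2^(−3.940) = 0.0652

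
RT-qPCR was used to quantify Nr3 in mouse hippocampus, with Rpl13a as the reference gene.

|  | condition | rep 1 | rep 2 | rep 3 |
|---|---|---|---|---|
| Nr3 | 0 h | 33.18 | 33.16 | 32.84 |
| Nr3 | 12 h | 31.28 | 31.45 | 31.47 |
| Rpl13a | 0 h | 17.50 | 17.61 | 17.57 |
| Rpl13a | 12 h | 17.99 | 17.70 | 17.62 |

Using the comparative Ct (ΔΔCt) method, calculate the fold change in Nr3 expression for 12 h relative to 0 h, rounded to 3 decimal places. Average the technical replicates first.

3.655

Mean Ct: Nr3 0 h 33.060; Nr3 12 h 31.400; Rpl13a 0 h 17.560; Rpl13a 12 h 17.770
ΔCt(0 h) = 33.060 − 17.560 = 15.500
ΔCt(12 h) = 31.400 − 17.770 = 13.630
ΔΔCt = 13.630 − 15.500 = -1.870
Fold change = 2^(−(-1.870)) = 2^1.870 = 3.6553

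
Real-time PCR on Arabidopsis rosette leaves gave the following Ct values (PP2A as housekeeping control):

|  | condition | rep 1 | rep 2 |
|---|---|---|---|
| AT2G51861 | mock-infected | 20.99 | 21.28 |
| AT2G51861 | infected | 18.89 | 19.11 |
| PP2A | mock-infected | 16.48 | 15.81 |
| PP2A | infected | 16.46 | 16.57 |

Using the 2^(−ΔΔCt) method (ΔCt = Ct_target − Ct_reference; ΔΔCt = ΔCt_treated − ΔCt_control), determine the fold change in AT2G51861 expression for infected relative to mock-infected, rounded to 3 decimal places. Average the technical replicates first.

5.676

Mean Ct: AT2G51861 mock-infected 21.135; AT2G51861 infected 19.000; PP2A mock-infected 16.145; PP2A infected 16.515
ΔCt(mock-infected) = 21.135 − 16.145 = 4.990
ΔCt(infected) = 19.000 − 16.515 = 2.485
ΔΔCt = 2.485 − 4.990 = -2.505
Fold change = 2^(−(-2.505)) = 2^2.505 = 5.6765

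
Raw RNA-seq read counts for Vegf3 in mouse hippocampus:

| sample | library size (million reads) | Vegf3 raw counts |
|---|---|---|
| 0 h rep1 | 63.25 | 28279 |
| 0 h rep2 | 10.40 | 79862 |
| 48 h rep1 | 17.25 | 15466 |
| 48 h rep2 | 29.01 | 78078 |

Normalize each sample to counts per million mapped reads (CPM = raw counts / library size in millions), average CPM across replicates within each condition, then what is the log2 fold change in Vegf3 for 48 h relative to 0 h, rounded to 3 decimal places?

-1.179

CPM(0 h rep1) = 28279 / 63.25 = 447.0988
CPM(0 h rep2) = 79862 / 10.40 = 7679.0385
CPM(48 h rep1) = 15466 / 17.25 = 896.5797
CPM(48 h rep2) = 78078 / 29.01 = 2691.4168
mean CPM(0 h) = 4063.0686; mean CPM(48 h) = 1793.9982
Fold change = 1793.9982 / 4063.0686 = 0.44154
log2(0.44154) = -1.1794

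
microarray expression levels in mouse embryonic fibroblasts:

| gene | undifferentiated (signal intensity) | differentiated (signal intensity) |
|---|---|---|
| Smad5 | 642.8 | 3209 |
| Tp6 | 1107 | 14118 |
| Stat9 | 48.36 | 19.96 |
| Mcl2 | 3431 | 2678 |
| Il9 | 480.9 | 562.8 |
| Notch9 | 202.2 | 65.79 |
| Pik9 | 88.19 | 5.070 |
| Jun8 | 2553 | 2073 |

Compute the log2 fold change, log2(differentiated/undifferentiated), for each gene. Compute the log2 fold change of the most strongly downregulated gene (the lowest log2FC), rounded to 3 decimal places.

log2(3209/642.8) = 2.320  (Smad5)
log2(14118/1107) = 3.673  (Tp6)
log2(19.96/48.36) = -1.277  (Stat9)
log2(2678/3431) = -0.357  (Mcl2)
log2(562.8/480.9) = 0.227  (Il9)
log2(65.79/202.2) = -1.620  (Notch9)
log2(5.070/88.19) = -4.121  (Pik9)
log2(2073/2553) = -0.300  (Jun8)
Pik9 is most strongly downregulated.

-4.121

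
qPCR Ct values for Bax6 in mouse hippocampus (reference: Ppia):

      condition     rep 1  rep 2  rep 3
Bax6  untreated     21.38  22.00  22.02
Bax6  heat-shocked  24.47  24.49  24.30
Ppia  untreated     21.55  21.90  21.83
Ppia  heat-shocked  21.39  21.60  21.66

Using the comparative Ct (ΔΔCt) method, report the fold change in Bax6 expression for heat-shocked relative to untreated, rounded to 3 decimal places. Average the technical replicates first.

0.141

Mean Ct: Bax6 untreated 21.800; Bax6 heat-shocked 24.420; Ppia untreated 21.760; Ppia heat-shocked 21.550
ΔCt(untreated) = 21.800 − 21.760 = 0.040
ΔCt(heat-shocked) = 24.420 − 21.550 = 2.870
ΔΔCt = 2.870 − 0.040 = 2.830
Fold change = 2^(−2.830) = 0.1406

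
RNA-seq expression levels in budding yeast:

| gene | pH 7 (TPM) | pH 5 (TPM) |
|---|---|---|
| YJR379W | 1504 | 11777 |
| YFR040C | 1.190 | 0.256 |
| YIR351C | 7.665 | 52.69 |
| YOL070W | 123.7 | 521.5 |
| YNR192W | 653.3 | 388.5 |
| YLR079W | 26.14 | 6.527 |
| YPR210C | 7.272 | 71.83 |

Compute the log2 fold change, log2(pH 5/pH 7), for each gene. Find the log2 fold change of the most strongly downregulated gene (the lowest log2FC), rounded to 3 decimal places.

-2.217

log2(11777/1504) = 2.969  (YJR379W)
log2(0.256/1.190) = -2.217  (YFR040C)
log2(52.69/7.665) = 2.781  (YIR351C)
log2(521.5/123.7) = 2.076  (YOL070W)
log2(388.5/653.3) = -0.750  (YNR192W)
log2(6.527/26.14) = -2.002  (YLR079W)
log2(71.83/7.272) = 3.304  (YPR210C)
YFR040C is most strongly downregulated.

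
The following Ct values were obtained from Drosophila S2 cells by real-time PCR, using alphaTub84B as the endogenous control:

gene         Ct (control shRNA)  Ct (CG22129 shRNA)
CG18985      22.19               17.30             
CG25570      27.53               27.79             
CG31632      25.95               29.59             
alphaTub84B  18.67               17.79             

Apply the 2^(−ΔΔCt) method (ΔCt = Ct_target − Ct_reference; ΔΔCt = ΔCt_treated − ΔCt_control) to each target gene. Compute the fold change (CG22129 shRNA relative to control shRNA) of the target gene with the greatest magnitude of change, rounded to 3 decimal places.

CG18985: ΔΔCt = (17.30−17.79) − (22.19−18.67) = -0.49 − 3.52 = -4.01; fold change = 2^4.01 = 16.111
CG25570: ΔΔCt = (27.79−17.79) − (27.53−18.67) = 10.00 − 8.86 = 1.14; fold change = 2^-1.14 = 0.454
CG31632: ΔΔCt = (29.59−17.79) − (25.95−18.67) = 11.80 − 7.28 = 4.52; fold change = 2^-4.52 = 0.044
CG31632 has the largest |ΔΔCt| = 4.52.

0.044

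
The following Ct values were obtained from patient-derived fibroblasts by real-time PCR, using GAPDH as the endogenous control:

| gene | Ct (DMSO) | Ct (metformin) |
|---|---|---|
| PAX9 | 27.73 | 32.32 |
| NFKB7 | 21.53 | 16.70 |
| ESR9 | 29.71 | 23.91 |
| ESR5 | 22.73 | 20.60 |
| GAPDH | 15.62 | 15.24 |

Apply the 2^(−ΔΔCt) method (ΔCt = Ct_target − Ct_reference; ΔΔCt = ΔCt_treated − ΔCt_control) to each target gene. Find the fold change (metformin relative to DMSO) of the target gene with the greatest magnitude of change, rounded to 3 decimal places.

PAX9: ΔΔCt = (32.32−15.24) − (27.73−15.62) = 17.08 − 12.11 = 4.97; fold change = 2^-4.97 = 0.032
NFKB7: ΔΔCt = (16.70−15.24) − (21.53−15.62) = 1.46 − 5.91 = -4.45; fold change = 2^4.45 = 21.857
ESR9: ΔΔCt = (23.91−15.24) − (29.71−15.62) = 8.67 − 14.09 = -5.42; fold change = 2^5.42 = 42.814
ESR5: ΔΔCt = (20.60−15.24) − (22.73−15.62) = 5.36 − 7.11 = -1.75; fold change = 2^1.75 = 3.364
ESR9 has the largest |ΔΔCt| = 5.42.

42.814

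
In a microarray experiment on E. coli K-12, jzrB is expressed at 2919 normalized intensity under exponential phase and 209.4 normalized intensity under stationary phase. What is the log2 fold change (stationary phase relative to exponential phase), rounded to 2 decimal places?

Fold change = 209.4 / 2919 = 0.0717
log2(0.0717) = -3.801

-3.80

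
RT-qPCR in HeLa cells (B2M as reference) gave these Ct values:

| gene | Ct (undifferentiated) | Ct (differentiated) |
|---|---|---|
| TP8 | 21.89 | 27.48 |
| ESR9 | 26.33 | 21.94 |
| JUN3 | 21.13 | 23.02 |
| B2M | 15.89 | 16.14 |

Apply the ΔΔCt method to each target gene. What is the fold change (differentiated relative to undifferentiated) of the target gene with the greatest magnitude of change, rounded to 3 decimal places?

TP8: ΔΔCt = (27.48−16.14) − (21.89−15.89) = 11.34 − 6.00 = 5.34; fold change = 2^-5.34 = 0.025
ESR9: ΔΔCt = (21.94−16.14) − (26.33−15.89) = 5.80 − 10.44 = -4.64; fold change = 2^4.64 = 24.933
JUN3: ΔΔCt = (23.02−16.14) − (21.13−15.89) = 6.88 − 5.24 = 1.64; fold change = 2^-1.64 = 0.321
TP8 has the largest |ΔΔCt| = 5.34.

0.025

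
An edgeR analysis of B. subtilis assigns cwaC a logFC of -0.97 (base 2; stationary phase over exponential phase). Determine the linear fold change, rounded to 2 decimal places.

0.51

Fold change = 2^(-0.97) = 0.511
That is, cwaC drops to 51.1% of the exponential phase level.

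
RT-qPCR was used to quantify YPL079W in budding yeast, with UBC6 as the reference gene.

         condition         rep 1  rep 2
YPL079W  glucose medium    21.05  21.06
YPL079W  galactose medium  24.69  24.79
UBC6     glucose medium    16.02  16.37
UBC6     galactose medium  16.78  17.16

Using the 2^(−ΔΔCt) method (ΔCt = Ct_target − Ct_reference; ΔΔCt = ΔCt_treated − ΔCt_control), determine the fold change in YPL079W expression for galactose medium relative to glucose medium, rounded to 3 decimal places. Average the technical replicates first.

Mean Ct: YPL079W glucose medium 21.055; YPL079W galactose medium 24.740; UBC6 glucose medium 16.195; UBC6 galactose medium 16.970
ΔCt(glucose medium) = 21.055 − 16.195 = 4.860
ΔCt(galactose medium) = 24.740 − 16.970 = 7.770
ΔΔCt = 7.770 − 4.860 = 2.910
Fold change = 2^(−2.910) = 0.1330

0.133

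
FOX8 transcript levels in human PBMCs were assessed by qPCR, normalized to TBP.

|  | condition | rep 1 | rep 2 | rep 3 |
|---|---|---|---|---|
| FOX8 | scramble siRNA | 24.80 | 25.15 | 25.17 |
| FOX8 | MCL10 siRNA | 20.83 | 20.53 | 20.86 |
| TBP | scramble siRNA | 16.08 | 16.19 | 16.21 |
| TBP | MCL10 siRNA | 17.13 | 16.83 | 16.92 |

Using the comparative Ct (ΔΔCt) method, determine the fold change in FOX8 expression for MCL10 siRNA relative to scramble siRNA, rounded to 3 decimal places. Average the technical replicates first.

34.297

Mean Ct: FOX8 scramble siRNA 25.040; FOX8 MCL10 siRNA 20.740; TBP scramble siRNA 16.160; TBP MCL10 siRNA 16.960
ΔCt(scramble siRNA) = 25.040 − 16.160 = 8.880
ΔCt(MCL10 siRNA) = 20.740 − 16.960 = 3.780
ΔΔCt = 3.780 − 8.880 = -5.100
Fold change = 2^(−(-5.100)) = 2^5.100 = 34.2968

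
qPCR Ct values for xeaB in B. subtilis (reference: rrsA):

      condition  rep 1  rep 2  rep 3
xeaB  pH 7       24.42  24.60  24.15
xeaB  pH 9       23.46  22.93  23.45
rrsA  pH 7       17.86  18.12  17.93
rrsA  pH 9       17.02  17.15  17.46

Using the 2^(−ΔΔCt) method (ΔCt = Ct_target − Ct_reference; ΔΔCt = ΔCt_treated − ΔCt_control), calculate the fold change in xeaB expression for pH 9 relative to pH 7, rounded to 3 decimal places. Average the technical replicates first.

1.275

Mean Ct: xeaB pH 7 24.390; xeaB pH 9 23.280; rrsA pH 7 17.970; rrsA pH 9 17.210
ΔCt(pH 7) = 24.390 − 17.970 = 6.420
ΔCt(pH 9) = 23.280 − 17.210 = 6.070
ΔΔCt = 6.070 − 6.420 = -0.350
Fold change = 2^(−(-0.350)) = 2^0.350 = 1.2746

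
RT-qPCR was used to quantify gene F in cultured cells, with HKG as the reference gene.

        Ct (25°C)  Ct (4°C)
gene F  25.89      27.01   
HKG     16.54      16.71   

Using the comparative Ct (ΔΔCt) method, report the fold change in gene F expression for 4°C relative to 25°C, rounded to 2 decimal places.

ΔCt(25°C) = 25.890 − 16.540 = 9.350
ΔCt(4°C) = 27.010 − 16.710 = 10.300
ΔΔCt = 10.300 − 9.350 = 0.950
Fold change = 2^(−0.950) = 0.518

0.52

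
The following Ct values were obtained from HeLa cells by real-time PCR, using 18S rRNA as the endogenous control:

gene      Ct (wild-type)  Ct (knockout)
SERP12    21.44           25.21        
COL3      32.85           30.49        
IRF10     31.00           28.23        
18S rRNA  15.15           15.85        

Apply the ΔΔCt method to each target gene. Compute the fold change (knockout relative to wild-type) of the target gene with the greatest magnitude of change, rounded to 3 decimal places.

11.081

SERP12: ΔΔCt = (25.21−15.85) − (21.44−15.15) = 9.36 − 6.29 = 3.07; fold change = 2^-3.07 = 0.119
COL3: ΔΔCt = (30.49−15.85) − (32.85−15.15) = 14.64 − 17.70 = -3.06; fold change = 2^3.06 = 8.340
IRF10: ΔΔCt = (28.23−15.85) − (31.00−15.15) = 12.38 − 15.85 = -3.47; fold change = 2^3.47 = 11.081
IRF10 has the largest |ΔΔCt| = 3.47.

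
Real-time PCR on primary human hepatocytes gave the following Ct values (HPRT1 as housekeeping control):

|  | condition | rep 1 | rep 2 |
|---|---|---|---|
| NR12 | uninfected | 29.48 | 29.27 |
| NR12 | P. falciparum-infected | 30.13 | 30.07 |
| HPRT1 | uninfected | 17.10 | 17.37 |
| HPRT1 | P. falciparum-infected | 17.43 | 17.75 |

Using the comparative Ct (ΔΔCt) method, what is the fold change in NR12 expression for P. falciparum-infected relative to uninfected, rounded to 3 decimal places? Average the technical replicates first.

0.774

Mean Ct: NR12 uninfected 29.375; NR12 P. falciparum-infected 30.100; HPRT1 uninfected 17.235; HPRT1 P. falciparum-infected 17.590
ΔCt(uninfected) = 29.375 − 17.235 = 12.140
ΔCt(P. falciparum-infected) = 30.100 − 17.590 = 12.510
ΔΔCt = 12.510 − 12.140 = 0.370
Fold change = 2^(−0.370) = 0.7738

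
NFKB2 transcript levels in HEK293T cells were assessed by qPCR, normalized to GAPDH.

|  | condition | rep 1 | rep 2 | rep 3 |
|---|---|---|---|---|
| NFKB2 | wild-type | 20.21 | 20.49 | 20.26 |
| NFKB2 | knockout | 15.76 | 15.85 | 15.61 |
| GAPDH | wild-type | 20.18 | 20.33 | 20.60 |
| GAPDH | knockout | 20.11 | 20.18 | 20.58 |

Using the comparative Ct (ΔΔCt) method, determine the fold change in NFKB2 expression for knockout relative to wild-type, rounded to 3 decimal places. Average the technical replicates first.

22.627

Mean Ct: NFKB2 wild-type 20.320; NFKB2 knockout 15.740; GAPDH wild-type 20.370; GAPDH knockout 20.290
ΔCt(wild-type) = 20.320 − 20.370 = -0.050
ΔCt(knockout) = 15.740 − 20.290 = -4.550
ΔΔCt = -4.550 − (-0.050) = -4.500
Fold change = 2^(−(-4.500)) = 2^4.500 = 22.6274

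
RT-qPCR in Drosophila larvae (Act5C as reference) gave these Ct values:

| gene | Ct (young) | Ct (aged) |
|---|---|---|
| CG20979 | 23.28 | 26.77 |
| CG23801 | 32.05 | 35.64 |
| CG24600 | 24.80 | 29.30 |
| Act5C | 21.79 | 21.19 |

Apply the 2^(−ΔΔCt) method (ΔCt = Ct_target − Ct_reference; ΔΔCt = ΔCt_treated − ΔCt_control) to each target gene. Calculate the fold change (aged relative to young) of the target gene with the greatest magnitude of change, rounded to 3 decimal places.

0.029

CG20979: ΔΔCt = (26.77−21.19) − (23.28−21.79) = 5.58 − 1.49 = 4.09; fold change = 2^-4.09 = 0.059
CG23801: ΔΔCt = (35.64−21.19) − (32.05−21.79) = 14.45 − 10.26 = 4.19; fold change = 2^-4.19 = 0.055
CG24600: ΔΔCt = (29.30−21.19) − (24.80−21.79) = 8.11 − 3.01 = 5.10; fold change = 2^-5.10 = 0.029
CG24600 has the largest |ΔΔCt| = 5.10.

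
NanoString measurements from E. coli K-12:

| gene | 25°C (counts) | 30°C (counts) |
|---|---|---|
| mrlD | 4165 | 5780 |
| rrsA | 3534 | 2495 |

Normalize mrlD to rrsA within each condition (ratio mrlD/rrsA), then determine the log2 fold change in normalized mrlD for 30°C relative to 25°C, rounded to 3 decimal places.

0.975

mrlD/rrsA (25°C) = 4165 / 3534 = 1.1786
mrlD/rrsA (30°C) = 5780 / 2495 = 2.3166
Fold change = 2.3166 / 1.1786 = 1.9657
log2(1.9657) = 0.9750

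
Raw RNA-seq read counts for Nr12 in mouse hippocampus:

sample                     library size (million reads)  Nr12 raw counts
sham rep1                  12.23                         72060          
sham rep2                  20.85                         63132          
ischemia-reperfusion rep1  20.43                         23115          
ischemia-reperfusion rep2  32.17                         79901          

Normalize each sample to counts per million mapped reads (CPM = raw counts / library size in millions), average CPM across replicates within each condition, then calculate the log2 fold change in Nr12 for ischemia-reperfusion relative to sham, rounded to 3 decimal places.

-1.303

CPM(sham rep1) = 72060 / 12.23 = 5892.0687
CPM(sham rep2) = 63132 / 20.85 = 3027.9137
CPM(ischemia-reperfusion rep1) = 23115 / 20.43 = 1131.4244
CPM(ischemia-reperfusion rep2) = 79901 / 32.17 = 2483.7115
mean CPM(sham) = 4459.9912; mean CPM(ischemia-reperfusion) = 1807.5680
Fold change = 1807.5680 / 4459.9912 = 0.40529
log2(0.40529) = -1.3030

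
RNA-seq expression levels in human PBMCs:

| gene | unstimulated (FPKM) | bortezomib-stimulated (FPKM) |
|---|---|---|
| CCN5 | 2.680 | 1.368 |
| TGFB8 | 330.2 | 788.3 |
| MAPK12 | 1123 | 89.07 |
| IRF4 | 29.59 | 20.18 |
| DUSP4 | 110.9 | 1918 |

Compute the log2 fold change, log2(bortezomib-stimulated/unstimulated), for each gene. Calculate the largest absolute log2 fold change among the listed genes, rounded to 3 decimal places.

4.112

log2(1.368/2.680) = -0.970  (CCN5)
log2(788.3/330.2) = 1.255  (TGFB8)
log2(89.07/1123) = -3.656  (MAPK12)
log2(20.18/29.59) = -0.552  (IRF4)
log2(1918/110.9) = 4.112  (DUSP4)
The largest magnitude belongs to DUSP4.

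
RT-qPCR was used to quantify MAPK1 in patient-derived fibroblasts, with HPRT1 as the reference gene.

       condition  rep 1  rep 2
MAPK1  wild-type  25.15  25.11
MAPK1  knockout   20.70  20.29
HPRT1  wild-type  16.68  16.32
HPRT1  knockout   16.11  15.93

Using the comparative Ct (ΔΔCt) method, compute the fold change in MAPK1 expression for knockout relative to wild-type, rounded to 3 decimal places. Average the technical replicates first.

Mean Ct: MAPK1 wild-type 25.130; MAPK1 knockout 20.495; HPRT1 wild-type 16.500; HPRT1 knockout 16.020
ΔCt(wild-type) = 25.130 − 16.500 = 8.630
ΔCt(knockout) = 20.495 − 16.020 = 4.475
ΔΔCt = 4.475 − 8.630 = -4.155
Fold change = 2^(−(-4.155)) = 2^4.155 = 17.8147

17.815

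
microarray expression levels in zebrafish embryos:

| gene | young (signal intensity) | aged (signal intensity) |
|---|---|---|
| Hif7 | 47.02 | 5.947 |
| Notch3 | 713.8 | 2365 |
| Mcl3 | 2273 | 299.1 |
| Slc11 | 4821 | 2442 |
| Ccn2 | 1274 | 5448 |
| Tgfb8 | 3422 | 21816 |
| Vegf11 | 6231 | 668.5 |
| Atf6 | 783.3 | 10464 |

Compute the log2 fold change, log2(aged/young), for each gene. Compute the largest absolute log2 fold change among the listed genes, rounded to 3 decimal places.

log2(5.947/47.02) = -2.983  (Hif7)
log2(2365/713.8) = 1.728  (Notch3)
log2(299.1/2273) = -2.926  (Mcl3)
log2(2442/4821) = -0.981  (Slc11)
log2(5448/1274) = 2.096  (Ccn2)
log2(21816/3422) = 2.672  (Tgfb8)
log2(668.5/6231) = -3.220  (Vegf11)
log2(10464/783.3) = 3.740  (Atf6)
The largest magnitude belongs to Atf6.

3.740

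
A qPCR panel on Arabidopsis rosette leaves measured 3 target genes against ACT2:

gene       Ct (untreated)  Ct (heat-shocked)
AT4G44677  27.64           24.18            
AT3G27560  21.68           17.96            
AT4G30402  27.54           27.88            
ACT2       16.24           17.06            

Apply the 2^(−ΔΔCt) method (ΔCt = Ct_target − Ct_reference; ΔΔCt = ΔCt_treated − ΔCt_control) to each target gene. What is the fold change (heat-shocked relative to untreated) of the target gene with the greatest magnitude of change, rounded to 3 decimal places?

AT4G44677: ΔΔCt = (24.18−17.06) − (27.64−16.24) = 7.12 − 11.40 = -4.28; fold change = 2^4.28 = 19.427
AT3G27560: ΔΔCt = (17.96−17.06) − (21.68−16.24) = 0.90 − 5.44 = -4.54; fold change = 2^4.54 = 23.264
AT4G30402: ΔΔCt = (27.88−17.06) − (27.54−16.24) = 10.82 − 11.30 = -0.48; fold change = 2^0.48 = 1.395
AT3G27560 has the largest |ΔΔCt| = 4.54.

23.264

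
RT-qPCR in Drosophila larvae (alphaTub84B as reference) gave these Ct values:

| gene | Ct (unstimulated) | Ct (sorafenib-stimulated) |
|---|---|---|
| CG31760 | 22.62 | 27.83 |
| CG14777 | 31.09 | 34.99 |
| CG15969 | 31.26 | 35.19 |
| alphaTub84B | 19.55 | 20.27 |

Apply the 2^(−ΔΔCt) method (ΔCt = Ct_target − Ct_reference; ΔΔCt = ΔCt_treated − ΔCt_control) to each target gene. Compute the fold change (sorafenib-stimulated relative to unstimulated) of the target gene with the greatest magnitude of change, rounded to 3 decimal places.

CG31760: ΔΔCt = (27.83−20.27) − (22.62−19.55) = 7.56 − 3.07 = 4.49; fold change = 2^-4.49 = 0.045
CG14777: ΔΔCt = (34.99−20.27) − (31.09−19.55) = 14.72 − 11.54 = 3.18; fold change = 2^-3.18 = 0.110
CG15969: ΔΔCt = (35.19−20.27) − (31.26−19.55) = 14.92 − 11.71 = 3.21; fold change = 2^-3.21 = 0.108
CG31760 has the largest |ΔΔCt| = 4.49.

0.045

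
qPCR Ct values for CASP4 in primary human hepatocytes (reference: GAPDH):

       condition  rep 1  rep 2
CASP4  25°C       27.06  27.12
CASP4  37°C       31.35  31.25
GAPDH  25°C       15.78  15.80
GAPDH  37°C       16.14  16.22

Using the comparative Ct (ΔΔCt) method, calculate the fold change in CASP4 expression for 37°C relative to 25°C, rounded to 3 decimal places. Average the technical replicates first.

Mean Ct: CASP4 25°C 27.090; CASP4 37°C 31.300; GAPDH 25°C 15.790; GAPDH 37°C 16.180
ΔCt(25°C) = 27.090 − 15.790 = 11.300
ΔCt(37°C) = 31.300 − 16.180 = 15.120
ΔΔCt = 15.120 − 11.300 = 3.820
Fold change = 2^(−3.820) = 0.0708

0.071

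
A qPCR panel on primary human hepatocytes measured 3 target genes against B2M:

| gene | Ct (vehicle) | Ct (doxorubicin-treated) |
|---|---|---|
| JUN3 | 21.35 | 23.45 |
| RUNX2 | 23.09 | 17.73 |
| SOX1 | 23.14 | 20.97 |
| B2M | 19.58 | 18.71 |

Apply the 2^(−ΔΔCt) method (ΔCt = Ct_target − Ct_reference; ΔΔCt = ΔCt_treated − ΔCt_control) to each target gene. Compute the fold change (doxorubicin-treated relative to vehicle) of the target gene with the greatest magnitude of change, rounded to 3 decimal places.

22.471

JUN3: ΔΔCt = (23.45−18.71) − (21.35−19.58) = 4.74 − 1.77 = 2.97; fold change = 2^-2.97 = 0.128
RUNX2: ΔΔCt = (17.73−18.71) − (23.09−19.58) = -0.98 − 3.51 = -4.49; fold change = 2^4.49 = 22.471
SOX1: ΔΔCt = (20.97−18.71) − (23.14−19.58) = 2.26 − 3.56 = -1.30; fold change = 2^1.30 = 2.462
RUNX2 has the largest |ΔΔCt| = 4.49.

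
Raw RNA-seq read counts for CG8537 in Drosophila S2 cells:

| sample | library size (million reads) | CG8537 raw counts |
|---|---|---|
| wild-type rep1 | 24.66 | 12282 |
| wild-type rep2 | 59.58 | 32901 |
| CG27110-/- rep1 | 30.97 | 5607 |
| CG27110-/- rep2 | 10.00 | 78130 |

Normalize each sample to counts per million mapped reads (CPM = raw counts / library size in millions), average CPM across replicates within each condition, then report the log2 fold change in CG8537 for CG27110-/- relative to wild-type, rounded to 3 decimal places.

CPM(wild-type rep1) = 12282 / 24.66 = 498.0535
CPM(wild-type rep2) = 32901 / 59.58 = 552.2155
CPM(CG27110-/- rep1) = 5607 / 30.97 = 181.0462
CPM(CG27110-/- rep2) = 78130 / 10.00 = 7813.0000
mean CPM(wild-type) = 525.1345; mean CPM(CG27110-/-) = 3997.0231
Fold change = 3997.0231 / 525.1345 = 7.61143
log2(7.61143) = 2.9282

2.928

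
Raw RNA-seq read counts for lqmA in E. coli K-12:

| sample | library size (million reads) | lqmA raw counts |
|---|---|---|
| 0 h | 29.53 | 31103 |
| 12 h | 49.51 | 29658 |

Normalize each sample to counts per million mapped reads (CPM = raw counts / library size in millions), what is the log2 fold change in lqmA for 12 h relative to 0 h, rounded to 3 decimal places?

CPM(0 h) = 31103 / 29.53 = 1053.2679
CPM(12 h) = 29658 / 49.51 = 599.0305
Fold change = 599.0305 / 1053.2679 = 0.56874
log2(0.56874) = -0.8142

-0.814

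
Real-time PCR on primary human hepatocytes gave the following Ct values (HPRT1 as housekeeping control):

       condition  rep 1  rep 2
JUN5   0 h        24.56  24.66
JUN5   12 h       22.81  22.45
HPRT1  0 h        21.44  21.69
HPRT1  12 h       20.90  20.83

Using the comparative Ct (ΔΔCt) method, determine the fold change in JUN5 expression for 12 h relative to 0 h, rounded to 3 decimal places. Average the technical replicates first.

Mean Ct: JUN5 0 h 24.610; JUN5 12 h 22.630; HPRT1 0 h 21.565; HPRT1 12 h 20.865
ΔCt(0 h) = 24.610 − 21.565 = 3.045
ΔCt(12 h) = 22.630 − 20.865 = 1.765
ΔΔCt = 1.765 − 3.045 = -1.280
Fold change = 2^(−(-1.280)) = 2^1.280 = 2.4284

2.428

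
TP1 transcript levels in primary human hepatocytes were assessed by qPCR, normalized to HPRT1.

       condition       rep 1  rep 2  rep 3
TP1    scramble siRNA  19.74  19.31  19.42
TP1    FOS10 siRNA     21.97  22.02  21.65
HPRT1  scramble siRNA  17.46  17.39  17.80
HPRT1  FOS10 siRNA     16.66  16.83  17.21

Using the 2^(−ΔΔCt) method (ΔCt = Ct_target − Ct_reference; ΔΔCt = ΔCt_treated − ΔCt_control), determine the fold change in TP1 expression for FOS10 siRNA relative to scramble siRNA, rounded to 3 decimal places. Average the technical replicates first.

0.122

Mean Ct: TP1 scramble siRNA 19.490; TP1 FOS10 siRNA 21.880; HPRT1 scramble siRNA 17.550; HPRT1 FOS10 siRNA 16.900
ΔCt(scramble siRNA) = 19.490 − 17.550 = 1.940
ΔCt(FOS10 siRNA) = 21.880 − 16.900 = 4.980
ΔΔCt = 4.980 − 1.940 = 3.040
Fold change = 2^(−3.040) = 0.1216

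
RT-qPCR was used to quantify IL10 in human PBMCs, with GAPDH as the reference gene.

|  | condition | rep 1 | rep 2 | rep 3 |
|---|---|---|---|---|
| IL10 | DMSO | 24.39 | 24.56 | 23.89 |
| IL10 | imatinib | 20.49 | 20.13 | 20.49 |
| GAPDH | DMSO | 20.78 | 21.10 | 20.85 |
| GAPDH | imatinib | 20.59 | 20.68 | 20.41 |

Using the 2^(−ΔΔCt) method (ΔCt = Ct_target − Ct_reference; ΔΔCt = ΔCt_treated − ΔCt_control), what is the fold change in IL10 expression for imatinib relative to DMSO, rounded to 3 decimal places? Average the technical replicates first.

Mean Ct: IL10 DMSO 24.280; IL10 imatinib 20.370; GAPDH DMSO 20.910; GAPDH imatinib 20.560
ΔCt(DMSO) = 24.280 − 20.910 = 3.370
ΔCt(imatinib) = 20.370 − 20.560 = -0.190
ΔΔCt = -0.190 − 3.370 = -3.560
Fold change = 2^(−(-3.560)) = 2^3.560 = 11.7942

11.794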